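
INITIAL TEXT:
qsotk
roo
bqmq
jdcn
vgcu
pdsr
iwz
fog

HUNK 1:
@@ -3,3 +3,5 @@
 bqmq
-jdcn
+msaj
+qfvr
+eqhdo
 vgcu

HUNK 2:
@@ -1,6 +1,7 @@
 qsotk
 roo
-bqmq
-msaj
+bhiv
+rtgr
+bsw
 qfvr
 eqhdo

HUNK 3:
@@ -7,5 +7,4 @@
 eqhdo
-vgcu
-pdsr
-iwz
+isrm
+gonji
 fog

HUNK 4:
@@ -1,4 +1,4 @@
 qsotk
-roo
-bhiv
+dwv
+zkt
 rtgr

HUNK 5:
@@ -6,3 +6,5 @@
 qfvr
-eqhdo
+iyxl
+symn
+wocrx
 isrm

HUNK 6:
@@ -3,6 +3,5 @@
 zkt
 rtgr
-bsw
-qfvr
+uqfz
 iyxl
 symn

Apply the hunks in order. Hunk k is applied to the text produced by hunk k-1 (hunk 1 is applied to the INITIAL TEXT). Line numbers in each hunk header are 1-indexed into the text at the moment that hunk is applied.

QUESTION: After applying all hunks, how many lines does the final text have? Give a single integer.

Answer: 11

Derivation:
Hunk 1: at line 3 remove [jdcn] add [msaj,qfvr,eqhdo] -> 10 lines: qsotk roo bqmq msaj qfvr eqhdo vgcu pdsr iwz fog
Hunk 2: at line 1 remove [bqmq,msaj] add [bhiv,rtgr,bsw] -> 11 lines: qsotk roo bhiv rtgr bsw qfvr eqhdo vgcu pdsr iwz fog
Hunk 3: at line 7 remove [vgcu,pdsr,iwz] add [isrm,gonji] -> 10 lines: qsotk roo bhiv rtgr bsw qfvr eqhdo isrm gonji fog
Hunk 4: at line 1 remove [roo,bhiv] add [dwv,zkt] -> 10 lines: qsotk dwv zkt rtgr bsw qfvr eqhdo isrm gonji fog
Hunk 5: at line 6 remove [eqhdo] add [iyxl,symn,wocrx] -> 12 lines: qsotk dwv zkt rtgr bsw qfvr iyxl symn wocrx isrm gonji fog
Hunk 6: at line 3 remove [bsw,qfvr] add [uqfz] -> 11 lines: qsotk dwv zkt rtgr uqfz iyxl symn wocrx isrm gonji fog
Final line count: 11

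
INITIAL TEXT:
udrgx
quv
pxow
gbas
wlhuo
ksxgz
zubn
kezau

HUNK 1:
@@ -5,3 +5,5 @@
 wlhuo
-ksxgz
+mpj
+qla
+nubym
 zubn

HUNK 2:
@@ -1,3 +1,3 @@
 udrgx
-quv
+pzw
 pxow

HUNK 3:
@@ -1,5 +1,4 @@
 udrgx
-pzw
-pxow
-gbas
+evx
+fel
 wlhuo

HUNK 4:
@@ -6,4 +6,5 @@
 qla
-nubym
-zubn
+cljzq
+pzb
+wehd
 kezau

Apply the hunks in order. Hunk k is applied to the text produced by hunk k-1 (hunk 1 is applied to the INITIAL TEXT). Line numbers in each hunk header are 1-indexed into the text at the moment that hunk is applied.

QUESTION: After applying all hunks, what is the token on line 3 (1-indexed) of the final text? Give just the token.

Answer: fel

Derivation:
Hunk 1: at line 5 remove [ksxgz] add [mpj,qla,nubym] -> 10 lines: udrgx quv pxow gbas wlhuo mpj qla nubym zubn kezau
Hunk 2: at line 1 remove [quv] add [pzw] -> 10 lines: udrgx pzw pxow gbas wlhuo mpj qla nubym zubn kezau
Hunk 3: at line 1 remove [pzw,pxow,gbas] add [evx,fel] -> 9 lines: udrgx evx fel wlhuo mpj qla nubym zubn kezau
Hunk 4: at line 6 remove [nubym,zubn] add [cljzq,pzb,wehd] -> 10 lines: udrgx evx fel wlhuo mpj qla cljzq pzb wehd kezau
Final line 3: fel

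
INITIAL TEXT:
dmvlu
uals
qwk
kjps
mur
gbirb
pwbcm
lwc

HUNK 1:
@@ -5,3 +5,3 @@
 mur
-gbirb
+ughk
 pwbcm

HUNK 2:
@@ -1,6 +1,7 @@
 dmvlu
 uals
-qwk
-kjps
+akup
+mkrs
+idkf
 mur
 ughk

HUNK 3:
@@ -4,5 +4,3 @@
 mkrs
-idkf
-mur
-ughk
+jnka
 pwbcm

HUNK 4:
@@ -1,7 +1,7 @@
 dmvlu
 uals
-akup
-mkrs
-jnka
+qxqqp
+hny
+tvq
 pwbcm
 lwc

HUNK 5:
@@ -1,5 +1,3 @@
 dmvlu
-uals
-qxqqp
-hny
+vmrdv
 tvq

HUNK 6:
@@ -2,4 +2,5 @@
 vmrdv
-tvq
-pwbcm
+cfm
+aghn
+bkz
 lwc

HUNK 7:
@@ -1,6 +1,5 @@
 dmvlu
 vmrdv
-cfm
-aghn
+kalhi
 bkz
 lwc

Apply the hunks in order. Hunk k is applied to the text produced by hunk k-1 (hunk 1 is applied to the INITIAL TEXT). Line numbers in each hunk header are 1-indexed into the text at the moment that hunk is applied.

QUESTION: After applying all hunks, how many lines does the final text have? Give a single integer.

Answer: 5

Derivation:
Hunk 1: at line 5 remove [gbirb] add [ughk] -> 8 lines: dmvlu uals qwk kjps mur ughk pwbcm lwc
Hunk 2: at line 1 remove [qwk,kjps] add [akup,mkrs,idkf] -> 9 lines: dmvlu uals akup mkrs idkf mur ughk pwbcm lwc
Hunk 3: at line 4 remove [idkf,mur,ughk] add [jnka] -> 7 lines: dmvlu uals akup mkrs jnka pwbcm lwc
Hunk 4: at line 1 remove [akup,mkrs,jnka] add [qxqqp,hny,tvq] -> 7 lines: dmvlu uals qxqqp hny tvq pwbcm lwc
Hunk 5: at line 1 remove [uals,qxqqp,hny] add [vmrdv] -> 5 lines: dmvlu vmrdv tvq pwbcm lwc
Hunk 6: at line 2 remove [tvq,pwbcm] add [cfm,aghn,bkz] -> 6 lines: dmvlu vmrdv cfm aghn bkz lwc
Hunk 7: at line 1 remove [cfm,aghn] add [kalhi] -> 5 lines: dmvlu vmrdv kalhi bkz lwc
Final line count: 5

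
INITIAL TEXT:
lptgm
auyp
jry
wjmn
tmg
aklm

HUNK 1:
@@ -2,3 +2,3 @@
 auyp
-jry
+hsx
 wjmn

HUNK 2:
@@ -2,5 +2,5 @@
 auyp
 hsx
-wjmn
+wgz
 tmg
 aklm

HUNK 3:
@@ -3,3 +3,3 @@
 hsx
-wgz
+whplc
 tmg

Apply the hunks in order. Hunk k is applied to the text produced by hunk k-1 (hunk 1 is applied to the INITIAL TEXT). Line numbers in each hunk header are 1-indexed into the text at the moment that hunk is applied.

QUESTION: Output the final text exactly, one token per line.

Hunk 1: at line 2 remove [jry] add [hsx] -> 6 lines: lptgm auyp hsx wjmn tmg aklm
Hunk 2: at line 2 remove [wjmn] add [wgz] -> 6 lines: lptgm auyp hsx wgz tmg aklm
Hunk 3: at line 3 remove [wgz] add [whplc] -> 6 lines: lptgm auyp hsx whplc tmg aklm

Answer: lptgm
auyp
hsx
whplc
tmg
aklm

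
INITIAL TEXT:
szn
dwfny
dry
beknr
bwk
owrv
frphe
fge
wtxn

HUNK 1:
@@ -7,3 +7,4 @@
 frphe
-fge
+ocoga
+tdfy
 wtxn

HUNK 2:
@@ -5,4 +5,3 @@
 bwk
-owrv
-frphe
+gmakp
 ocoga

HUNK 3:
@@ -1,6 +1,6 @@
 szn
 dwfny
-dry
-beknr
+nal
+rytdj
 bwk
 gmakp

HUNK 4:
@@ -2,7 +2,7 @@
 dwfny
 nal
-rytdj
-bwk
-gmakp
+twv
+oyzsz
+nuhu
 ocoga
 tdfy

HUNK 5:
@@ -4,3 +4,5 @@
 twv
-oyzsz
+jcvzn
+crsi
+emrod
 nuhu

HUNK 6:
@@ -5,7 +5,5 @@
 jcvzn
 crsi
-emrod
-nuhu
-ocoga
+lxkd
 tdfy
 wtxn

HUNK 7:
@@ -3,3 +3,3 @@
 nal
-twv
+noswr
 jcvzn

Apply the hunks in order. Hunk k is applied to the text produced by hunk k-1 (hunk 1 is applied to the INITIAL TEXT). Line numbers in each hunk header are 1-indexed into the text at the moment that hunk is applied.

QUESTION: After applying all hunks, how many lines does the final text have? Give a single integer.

Answer: 9

Derivation:
Hunk 1: at line 7 remove [fge] add [ocoga,tdfy] -> 10 lines: szn dwfny dry beknr bwk owrv frphe ocoga tdfy wtxn
Hunk 2: at line 5 remove [owrv,frphe] add [gmakp] -> 9 lines: szn dwfny dry beknr bwk gmakp ocoga tdfy wtxn
Hunk 3: at line 1 remove [dry,beknr] add [nal,rytdj] -> 9 lines: szn dwfny nal rytdj bwk gmakp ocoga tdfy wtxn
Hunk 4: at line 2 remove [rytdj,bwk,gmakp] add [twv,oyzsz,nuhu] -> 9 lines: szn dwfny nal twv oyzsz nuhu ocoga tdfy wtxn
Hunk 5: at line 4 remove [oyzsz] add [jcvzn,crsi,emrod] -> 11 lines: szn dwfny nal twv jcvzn crsi emrod nuhu ocoga tdfy wtxn
Hunk 6: at line 5 remove [emrod,nuhu,ocoga] add [lxkd] -> 9 lines: szn dwfny nal twv jcvzn crsi lxkd tdfy wtxn
Hunk 7: at line 3 remove [twv] add [noswr] -> 9 lines: szn dwfny nal noswr jcvzn crsi lxkd tdfy wtxn
Final line count: 9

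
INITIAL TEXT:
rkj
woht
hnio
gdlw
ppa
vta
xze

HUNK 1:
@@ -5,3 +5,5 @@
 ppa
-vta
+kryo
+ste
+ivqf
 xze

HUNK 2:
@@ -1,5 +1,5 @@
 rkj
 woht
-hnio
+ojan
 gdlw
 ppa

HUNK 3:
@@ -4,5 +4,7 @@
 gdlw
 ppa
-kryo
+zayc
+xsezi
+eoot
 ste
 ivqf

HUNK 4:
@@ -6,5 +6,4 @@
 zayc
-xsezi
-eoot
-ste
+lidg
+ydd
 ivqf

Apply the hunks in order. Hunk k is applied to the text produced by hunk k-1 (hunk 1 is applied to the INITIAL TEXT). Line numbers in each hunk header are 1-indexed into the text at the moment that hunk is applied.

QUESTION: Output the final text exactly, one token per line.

Hunk 1: at line 5 remove [vta] add [kryo,ste,ivqf] -> 9 lines: rkj woht hnio gdlw ppa kryo ste ivqf xze
Hunk 2: at line 1 remove [hnio] add [ojan] -> 9 lines: rkj woht ojan gdlw ppa kryo ste ivqf xze
Hunk 3: at line 4 remove [kryo] add [zayc,xsezi,eoot] -> 11 lines: rkj woht ojan gdlw ppa zayc xsezi eoot ste ivqf xze
Hunk 4: at line 6 remove [xsezi,eoot,ste] add [lidg,ydd] -> 10 lines: rkj woht ojan gdlw ppa zayc lidg ydd ivqf xze

Answer: rkj
woht
ojan
gdlw
ppa
zayc
lidg
ydd
ivqf
xze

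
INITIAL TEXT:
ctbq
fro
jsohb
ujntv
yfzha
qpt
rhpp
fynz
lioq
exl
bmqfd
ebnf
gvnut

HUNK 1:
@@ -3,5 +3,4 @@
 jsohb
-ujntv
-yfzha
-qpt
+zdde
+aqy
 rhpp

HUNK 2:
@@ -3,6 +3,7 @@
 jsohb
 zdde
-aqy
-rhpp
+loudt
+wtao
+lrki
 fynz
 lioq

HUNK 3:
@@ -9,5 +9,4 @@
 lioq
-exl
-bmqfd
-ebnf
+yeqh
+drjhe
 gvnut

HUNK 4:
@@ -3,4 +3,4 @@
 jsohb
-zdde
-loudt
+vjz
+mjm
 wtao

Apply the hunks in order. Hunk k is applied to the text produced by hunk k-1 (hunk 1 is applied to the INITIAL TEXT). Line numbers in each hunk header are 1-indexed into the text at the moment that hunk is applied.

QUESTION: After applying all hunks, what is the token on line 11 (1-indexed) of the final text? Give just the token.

Hunk 1: at line 3 remove [ujntv,yfzha,qpt] add [zdde,aqy] -> 12 lines: ctbq fro jsohb zdde aqy rhpp fynz lioq exl bmqfd ebnf gvnut
Hunk 2: at line 3 remove [aqy,rhpp] add [loudt,wtao,lrki] -> 13 lines: ctbq fro jsohb zdde loudt wtao lrki fynz lioq exl bmqfd ebnf gvnut
Hunk 3: at line 9 remove [exl,bmqfd,ebnf] add [yeqh,drjhe] -> 12 lines: ctbq fro jsohb zdde loudt wtao lrki fynz lioq yeqh drjhe gvnut
Hunk 4: at line 3 remove [zdde,loudt] add [vjz,mjm] -> 12 lines: ctbq fro jsohb vjz mjm wtao lrki fynz lioq yeqh drjhe gvnut
Final line 11: drjhe

Answer: drjhe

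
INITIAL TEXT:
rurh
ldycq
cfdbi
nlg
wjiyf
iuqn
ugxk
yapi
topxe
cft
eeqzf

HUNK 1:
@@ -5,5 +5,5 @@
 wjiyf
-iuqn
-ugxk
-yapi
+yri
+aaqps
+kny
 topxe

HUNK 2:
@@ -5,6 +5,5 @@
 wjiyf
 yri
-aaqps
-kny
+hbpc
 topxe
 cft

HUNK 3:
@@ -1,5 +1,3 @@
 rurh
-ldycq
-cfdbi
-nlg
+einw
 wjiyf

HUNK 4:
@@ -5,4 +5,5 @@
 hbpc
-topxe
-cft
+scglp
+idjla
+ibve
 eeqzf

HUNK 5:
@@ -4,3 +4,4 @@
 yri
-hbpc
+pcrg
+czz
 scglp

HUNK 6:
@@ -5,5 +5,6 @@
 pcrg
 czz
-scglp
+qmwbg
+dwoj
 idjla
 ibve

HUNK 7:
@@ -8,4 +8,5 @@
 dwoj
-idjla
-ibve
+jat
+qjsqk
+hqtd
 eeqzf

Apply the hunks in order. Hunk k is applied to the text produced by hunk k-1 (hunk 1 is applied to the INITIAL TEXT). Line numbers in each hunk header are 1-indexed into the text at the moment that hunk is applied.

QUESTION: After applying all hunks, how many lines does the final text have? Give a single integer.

Hunk 1: at line 5 remove [iuqn,ugxk,yapi] add [yri,aaqps,kny] -> 11 lines: rurh ldycq cfdbi nlg wjiyf yri aaqps kny topxe cft eeqzf
Hunk 2: at line 5 remove [aaqps,kny] add [hbpc] -> 10 lines: rurh ldycq cfdbi nlg wjiyf yri hbpc topxe cft eeqzf
Hunk 3: at line 1 remove [ldycq,cfdbi,nlg] add [einw] -> 8 lines: rurh einw wjiyf yri hbpc topxe cft eeqzf
Hunk 4: at line 5 remove [topxe,cft] add [scglp,idjla,ibve] -> 9 lines: rurh einw wjiyf yri hbpc scglp idjla ibve eeqzf
Hunk 5: at line 4 remove [hbpc] add [pcrg,czz] -> 10 lines: rurh einw wjiyf yri pcrg czz scglp idjla ibve eeqzf
Hunk 6: at line 5 remove [scglp] add [qmwbg,dwoj] -> 11 lines: rurh einw wjiyf yri pcrg czz qmwbg dwoj idjla ibve eeqzf
Hunk 7: at line 8 remove [idjla,ibve] add [jat,qjsqk,hqtd] -> 12 lines: rurh einw wjiyf yri pcrg czz qmwbg dwoj jat qjsqk hqtd eeqzf
Final line count: 12

Answer: 12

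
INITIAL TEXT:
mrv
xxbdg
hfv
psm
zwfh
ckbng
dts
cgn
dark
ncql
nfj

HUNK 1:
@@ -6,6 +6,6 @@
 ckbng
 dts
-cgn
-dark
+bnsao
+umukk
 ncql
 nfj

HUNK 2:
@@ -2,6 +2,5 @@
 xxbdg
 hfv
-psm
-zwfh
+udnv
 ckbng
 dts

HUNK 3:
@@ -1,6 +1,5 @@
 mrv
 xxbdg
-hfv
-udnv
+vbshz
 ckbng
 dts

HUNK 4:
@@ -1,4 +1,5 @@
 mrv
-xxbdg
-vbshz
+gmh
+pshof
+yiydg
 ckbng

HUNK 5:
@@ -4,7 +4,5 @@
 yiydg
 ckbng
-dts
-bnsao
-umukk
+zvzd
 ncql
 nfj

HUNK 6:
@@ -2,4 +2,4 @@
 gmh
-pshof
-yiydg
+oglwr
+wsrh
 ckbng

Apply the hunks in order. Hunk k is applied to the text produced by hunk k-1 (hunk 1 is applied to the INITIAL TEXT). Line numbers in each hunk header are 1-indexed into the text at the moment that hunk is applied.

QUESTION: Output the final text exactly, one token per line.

Answer: mrv
gmh
oglwr
wsrh
ckbng
zvzd
ncql
nfj

Derivation:
Hunk 1: at line 6 remove [cgn,dark] add [bnsao,umukk] -> 11 lines: mrv xxbdg hfv psm zwfh ckbng dts bnsao umukk ncql nfj
Hunk 2: at line 2 remove [psm,zwfh] add [udnv] -> 10 lines: mrv xxbdg hfv udnv ckbng dts bnsao umukk ncql nfj
Hunk 3: at line 1 remove [hfv,udnv] add [vbshz] -> 9 lines: mrv xxbdg vbshz ckbng dts bnsao umukk ncql nfj
Hunk 4: at line 1 remove [xxbdg,vbshz] add [gmh,pshof,yiydg] -> 10 lines: mrv gmh pshof yiydg ckbng dts bnsao umukk ncql nfj
Hunk 5: at line 4 remove [dts,bnsao,umukk] add [zvzd] -> 8 lines: mrv gmh pshof yiydg ckbng zvzd ncql nfj
Hunk 6: at line 2 remove [pshof,yiydg] add [oglwr,wsrh] -> 8 lines: mrv gmh oglwr wsrh ckbng zvzd ncql nfj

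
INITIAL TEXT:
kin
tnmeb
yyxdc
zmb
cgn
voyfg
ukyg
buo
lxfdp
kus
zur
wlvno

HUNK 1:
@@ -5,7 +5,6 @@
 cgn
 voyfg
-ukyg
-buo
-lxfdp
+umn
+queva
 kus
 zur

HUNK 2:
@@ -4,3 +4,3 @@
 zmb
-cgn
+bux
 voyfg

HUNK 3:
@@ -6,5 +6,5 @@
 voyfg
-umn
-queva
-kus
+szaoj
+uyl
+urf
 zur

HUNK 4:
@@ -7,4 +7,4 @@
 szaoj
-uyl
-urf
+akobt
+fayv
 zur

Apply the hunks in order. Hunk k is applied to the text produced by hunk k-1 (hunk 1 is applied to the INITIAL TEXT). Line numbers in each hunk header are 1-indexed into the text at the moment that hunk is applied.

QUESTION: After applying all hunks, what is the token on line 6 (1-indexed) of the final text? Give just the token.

Hunk 1: at line 5 remove [ukyg,buo,lxfdp] add [umn,queva] -> 11 lines: kin tnmeb yyxdc zmb cgn voyfg umn queva kus zur wlvno
Hunk 2: at line 4 remove [cgn] add [bux] -> 11 lines: kin tnmeb yyxdc zmb bux voyfg umn queva kus zur wlvno
Hunk 3: at line 6 remove [umn,queva,kus] add [szaoj,uyl,urf] -> 11 lines: kin tnmeb yyxdc zmb bux voyfg szaoj uyl urf zur wlvno
Hunk 4: at line 7 remove [uyl,urf] add [akobt,fayv] -> 11 lines: kin tnmeb yyxdc zmb bux voyfg szaoj akobt fayv zur wlvno
Final line 6: voyfg

Answer: voyfg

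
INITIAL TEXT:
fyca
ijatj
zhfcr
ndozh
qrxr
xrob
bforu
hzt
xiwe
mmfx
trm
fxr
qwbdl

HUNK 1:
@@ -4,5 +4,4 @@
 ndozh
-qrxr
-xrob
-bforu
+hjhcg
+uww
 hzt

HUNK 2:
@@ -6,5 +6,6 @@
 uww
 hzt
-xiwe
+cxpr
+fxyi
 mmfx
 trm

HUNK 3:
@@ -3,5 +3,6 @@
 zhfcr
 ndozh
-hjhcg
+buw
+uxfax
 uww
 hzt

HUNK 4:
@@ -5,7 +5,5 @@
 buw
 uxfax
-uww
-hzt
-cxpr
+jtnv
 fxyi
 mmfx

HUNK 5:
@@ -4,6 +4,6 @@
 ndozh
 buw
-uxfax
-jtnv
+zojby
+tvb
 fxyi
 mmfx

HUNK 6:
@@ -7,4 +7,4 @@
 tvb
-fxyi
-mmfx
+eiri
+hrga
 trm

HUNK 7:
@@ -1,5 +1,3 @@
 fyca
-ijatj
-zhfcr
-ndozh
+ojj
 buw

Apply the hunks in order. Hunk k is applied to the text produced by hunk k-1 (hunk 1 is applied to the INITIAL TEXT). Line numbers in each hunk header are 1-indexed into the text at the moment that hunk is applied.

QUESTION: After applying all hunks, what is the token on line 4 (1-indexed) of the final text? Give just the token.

Answer: zojby

Derivation:
Hunk 1: at line 4 remove [qrxr,xrob,bforu] add [hjhcg,uww] -> 12 lines: fyca ijatj zhfcr ndozh hjhcg uww hzt xiwe mmfx trm fxr qwbdl
Hunk 2: at line 6 remove [xiwe] add [cxpr,fxyi] -> 13 lines: fyca ijatj zhfcr ndozh hjhcg uww hzt cxpr fxyi mmfx trm fxr qwbdl
Hunk 3: at line 3 remove [hjhcg] add [buw,uxfax] -> 14 lines: fyca ijatj zhfcr ndozh buw uxfax uww hzt cxpr fxyi mmfx trm fxr qwbdl
Hunk 4: at line 5 remove [uww,hzt,cxpr] add [jtnv] -> 12 lines: fyca ijatj zhfcr ndozh buw uxfax jtnv fxyi mmfx trm fxr qwbdl
Hunk 5: at line 4 remove [uxfax,jtnv] add [zojby,tvb] -> 12 lines: fyca ijatj zhfcr ndozh buw zojby tvb fxyi mmfx trm fxr qwbdl
Hunk 6: at line 7 remove [fxyi,mmfx] add [eiri,hrga] -> 12 lines: fyca ijatj zhfcr ndozh buw zojby tvb eiri hrga trm fxr qwbdl
Hunk 7: at line 1 remove [ijatj,zhfcr,ndozh] add [ojj] -> 10 lines: fyca ojj buw zojby tvb eiri hrga trm fxr qwbdl
Final line 4: zojby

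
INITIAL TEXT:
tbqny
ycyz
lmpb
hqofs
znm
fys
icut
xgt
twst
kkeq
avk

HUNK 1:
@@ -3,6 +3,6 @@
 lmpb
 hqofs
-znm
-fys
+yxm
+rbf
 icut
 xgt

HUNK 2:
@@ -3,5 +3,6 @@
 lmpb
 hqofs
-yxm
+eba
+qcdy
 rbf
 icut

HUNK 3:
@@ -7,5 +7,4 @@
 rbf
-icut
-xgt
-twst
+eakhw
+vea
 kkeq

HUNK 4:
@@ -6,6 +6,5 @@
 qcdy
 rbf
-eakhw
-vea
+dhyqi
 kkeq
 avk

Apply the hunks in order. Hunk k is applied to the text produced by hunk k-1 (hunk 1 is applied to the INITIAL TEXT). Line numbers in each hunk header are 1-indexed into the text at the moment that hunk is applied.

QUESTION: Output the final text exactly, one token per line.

Hunk 1: at line 3 remove [znm,fys] add [yxm,rbf] -> 11 lines: tbqny ycyz lmpb hqofs yxm rbf icut xgt twst kkeq avk
Hunk 2: at line 3 remove [yxm] add [eba,qcdy] -> 12 lines: tbqny ycyz lmpb hqofs eba qcdy rbf icut xgt twst kkeq avk
Hunk 3: at line 7 remove [icut,xgt,twst] add [eakhw,vea] -> 11 lines: tbqny ycyz lmpb hqofs eba qcdy rbf eakhw vea kkeq avk
Hunk 4: at line 6 remove [eakhw,vea] add [dhyqi] -> 10 lines: tbqny ycyz lmpb hqofs eba qcdy rbf dhyqi kkeq avk

Answer: tbqny
ycyz
lmpb
hqofs
eba
qcdy
rbf
dhyqi
kkeq
avk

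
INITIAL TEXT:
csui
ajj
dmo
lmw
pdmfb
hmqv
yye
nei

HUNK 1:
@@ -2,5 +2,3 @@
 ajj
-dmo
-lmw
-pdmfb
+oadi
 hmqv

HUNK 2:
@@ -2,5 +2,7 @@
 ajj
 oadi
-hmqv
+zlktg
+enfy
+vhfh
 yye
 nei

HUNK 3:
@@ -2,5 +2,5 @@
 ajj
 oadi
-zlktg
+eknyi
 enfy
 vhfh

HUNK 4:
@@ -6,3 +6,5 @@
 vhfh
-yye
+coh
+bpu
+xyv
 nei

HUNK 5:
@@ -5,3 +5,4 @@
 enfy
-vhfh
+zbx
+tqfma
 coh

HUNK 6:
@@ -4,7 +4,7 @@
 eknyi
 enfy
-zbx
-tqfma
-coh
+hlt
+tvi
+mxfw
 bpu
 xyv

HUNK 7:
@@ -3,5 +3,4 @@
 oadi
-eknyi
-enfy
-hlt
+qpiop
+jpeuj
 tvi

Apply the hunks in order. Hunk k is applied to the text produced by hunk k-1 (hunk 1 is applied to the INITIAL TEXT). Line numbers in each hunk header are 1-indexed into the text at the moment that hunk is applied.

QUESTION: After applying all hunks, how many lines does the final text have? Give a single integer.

Answer: 10

Derivation:
Hunk 1: at line 2 remove [dmo,lmw,pdmfb] add [oadi] -> 6 lines: csui ajj oadi hmqv yye nei
Hunk 2: at line 2 remove [hmqv] add [zlktg,enfy,vhfh] -> 8 lines: csui ajj oadi zlktg enfy vhfh yye nei
Hunk 3: at line 2 remove [zlktg] add [eknyi] -> 8 lines: csui ajj oadi eknyi enfy vhfh yye nei
Hunk 4: at line 6 remove [yye] add [coh,bpu,xyv] -> 10 lines: csui ajj oadi eknyi enfy vhfh coh bpu xyv nei
Hunk 5: at line 5 remove [vhfh] add [zbx,tqfma] -> 11 lines: csui ajj oadi eknyi enfy zbx tqfma coh bpu xyv nei
Hunk 6: at line 4 remove [zbx,tqfma,coh] add [hlt,tvi,mxfw] -> 11 lines: csui ajj oadi eknyi enfy hlt tvi mxfw bpu xyv nei
Hunk 7: at line 3 remove [eknyi,enfy,hlt] add [qpiop,jpeuj] -> 10 lines: csui ajj oadi qpiop jpeuj tvi mxfw bpu xyv nei
Final line count: 10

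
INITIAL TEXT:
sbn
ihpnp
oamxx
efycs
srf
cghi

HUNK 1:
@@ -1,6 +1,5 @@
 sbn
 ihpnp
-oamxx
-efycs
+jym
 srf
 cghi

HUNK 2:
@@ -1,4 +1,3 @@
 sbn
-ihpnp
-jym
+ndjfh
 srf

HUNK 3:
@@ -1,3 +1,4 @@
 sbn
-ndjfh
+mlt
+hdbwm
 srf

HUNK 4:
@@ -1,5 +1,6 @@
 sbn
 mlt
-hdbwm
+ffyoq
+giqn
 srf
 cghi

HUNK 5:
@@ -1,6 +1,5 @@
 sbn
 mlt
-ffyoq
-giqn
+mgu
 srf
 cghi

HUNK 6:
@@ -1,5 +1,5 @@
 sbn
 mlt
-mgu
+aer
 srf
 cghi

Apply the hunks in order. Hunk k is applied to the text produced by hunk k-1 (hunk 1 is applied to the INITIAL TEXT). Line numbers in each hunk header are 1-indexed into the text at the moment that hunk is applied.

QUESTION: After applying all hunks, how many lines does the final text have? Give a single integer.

Hunk 1: at line 1 remove [oamxx,efycs] add [jym] -> 5 lines: sbn ihpnp jym srf cghi
Hunk 2: at line 1 remove [ihpnp,jym] add [ndjfh] -> 4 lines: sbn ndjfh srf cghi
Hunk 3: at line 1 remove [ndjfh] add [mlt,hdbwm] -> 5 lines: sbn mlt hdbwm srf cghi
Hunk 4: at line 1 remove [hdbwm] add [ffyoq,giqn] -> 6 lines: sbn mlt ffyoq giqn srf cghi
Hunk 5: at line 1 remove [ffyoq,giqn] add [mgu] -> 5 lines: sbn mlt mgu srf cghi
Hunk 6: at line 1 remove [mgu] add [aer] -> 5 lines: sbn mlt aer srf cghi
Final line count: 5

Answer: 5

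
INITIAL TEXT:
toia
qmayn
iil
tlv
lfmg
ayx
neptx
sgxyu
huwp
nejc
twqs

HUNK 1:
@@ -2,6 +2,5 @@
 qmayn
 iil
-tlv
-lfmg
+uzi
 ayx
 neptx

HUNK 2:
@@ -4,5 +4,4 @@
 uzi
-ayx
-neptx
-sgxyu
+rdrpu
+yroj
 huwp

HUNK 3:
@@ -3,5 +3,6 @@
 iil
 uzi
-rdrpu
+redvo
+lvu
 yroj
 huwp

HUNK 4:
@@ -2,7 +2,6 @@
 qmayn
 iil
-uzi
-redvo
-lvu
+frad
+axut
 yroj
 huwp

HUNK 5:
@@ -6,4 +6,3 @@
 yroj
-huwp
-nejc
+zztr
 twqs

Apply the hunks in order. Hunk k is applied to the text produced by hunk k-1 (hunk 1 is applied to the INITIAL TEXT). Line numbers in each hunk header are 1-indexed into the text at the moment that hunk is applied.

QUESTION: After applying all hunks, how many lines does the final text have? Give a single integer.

Hunk 1: at line 2 remove [tlv,lfmg] add [uzi] -> 10 lines: toia qmayn iil uzi ayx neptx sgxyu huwp nejc twqs
Hunk 2: at line 4 remove [ayx,neptx,sgxyu] add [rdrpu,yroj] -> 9 lines: toia qmayn iil uzi rdrpu yroj huwp nejc twqs
Hunk 3: at line 3 remove [rdrpu] add [redvo,lvu] -> 10 lines: toia qmayn iil uzi redvo lvu yroj huwp nejc twqs
Hunk 4: at line 2 remove [uzi,redvo,lvu] add [frad,axut] -> 9 lines: toia qmayn iil frad axut yroj huwp nejc twqs
Hunk 5: at line 6 remove [huwp,nejc] add [zztr] -> 8 lines: toia qmayn iil frad axut yroj zztr twqs
Final line count: 8

Answer: 8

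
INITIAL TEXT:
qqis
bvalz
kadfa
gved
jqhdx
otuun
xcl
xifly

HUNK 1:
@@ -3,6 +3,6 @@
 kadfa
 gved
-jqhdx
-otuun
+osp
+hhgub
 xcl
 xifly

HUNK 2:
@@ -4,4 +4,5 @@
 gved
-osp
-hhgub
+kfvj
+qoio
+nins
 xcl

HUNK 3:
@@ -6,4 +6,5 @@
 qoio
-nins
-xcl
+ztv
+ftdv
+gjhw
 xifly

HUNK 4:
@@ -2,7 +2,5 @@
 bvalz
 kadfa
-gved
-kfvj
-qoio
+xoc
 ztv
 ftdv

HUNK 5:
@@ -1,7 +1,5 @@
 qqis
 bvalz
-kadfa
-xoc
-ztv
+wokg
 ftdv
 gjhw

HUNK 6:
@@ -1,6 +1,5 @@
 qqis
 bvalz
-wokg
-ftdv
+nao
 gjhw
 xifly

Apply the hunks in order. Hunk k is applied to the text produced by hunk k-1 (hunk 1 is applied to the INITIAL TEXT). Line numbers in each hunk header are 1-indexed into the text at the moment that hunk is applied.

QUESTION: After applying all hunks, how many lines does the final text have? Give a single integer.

Hunk 1: at line 3 remove [jqhdx,otuun] add [osp,hhgub] -> 8 lines: qqis bvalz kadfa gved osp hhgub xcl xifly
Hunk 2: at line 4 remove [osp,hhgub] add [kfvj,qoio,nins] -> 9 lines: qqis bvalz kadfa gved kfvj qoio nins xcl xifly
Hunk 3: at line 6 remove [nins,xcl] add [ztv,ftdv,gjhw] -> 10 lines: qqis bvalz kadfa gved kfvj qoio ztv ftdv gjhw xifly
Hunk 4: at line 2 remove [gved,kfvj,qoio] add [xoc] -> 8 lines: qqis bvalz kadfa xoc ztv ftdv gjhw xifly
Hunk 5: at line 1 remove [kadfa,xoc,ztv] add [wokg] -> 6 lines: qqis bvalz wokg ftdv gjhw xifly
Hunk 6: at line 1 remove [wokg,ftdv] add [nao] -> 5 lines: qqis bvalz nao gjhw xifly
Final line count: 5

Answer: 5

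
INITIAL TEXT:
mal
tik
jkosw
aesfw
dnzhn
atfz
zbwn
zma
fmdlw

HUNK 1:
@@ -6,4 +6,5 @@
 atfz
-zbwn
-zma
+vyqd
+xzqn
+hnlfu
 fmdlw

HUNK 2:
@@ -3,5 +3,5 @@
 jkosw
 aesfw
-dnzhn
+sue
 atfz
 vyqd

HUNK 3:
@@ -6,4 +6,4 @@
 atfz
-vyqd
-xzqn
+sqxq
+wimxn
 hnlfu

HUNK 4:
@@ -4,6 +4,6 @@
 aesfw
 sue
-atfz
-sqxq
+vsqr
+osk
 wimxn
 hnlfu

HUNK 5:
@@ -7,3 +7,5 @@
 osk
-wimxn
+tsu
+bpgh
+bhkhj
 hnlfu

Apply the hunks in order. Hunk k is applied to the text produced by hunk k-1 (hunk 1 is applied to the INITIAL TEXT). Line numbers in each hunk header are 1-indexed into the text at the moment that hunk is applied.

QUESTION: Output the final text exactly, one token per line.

Hunk 1: at line 6 remove [zbwn,zma] add [vyqd,xzqn,hnlfu] -> 10 lines: mal tik jkosw aesfw dnzhn atfz vyqd xzqn hnlfu fmdlw
Hunk 2: at line 3 remove [dnzhn] add [sue] -> 10 lines: mal tik jkosw aesfw sue atfz vyqd xzqn hnlfu fmdlw
Hunk 3: at line 6 remove [vyqd,xzqn] add [sqxq,wimxn] -> 10 lines: mal tik jkosw aesfw sue atfz sqxq wimxn hnlfu fmdlw
Hunk 4: at line 4 remove [atfz,sqxq] add [vsqr,osk] -> 10 lines: mal tik jkosw aesfw sue vsqr osk wimxn hnlfu fmdlw
Hunk 5: at line 7 remove [wimxn] add [tsu,bpgh,bhkhj] -> 12 lines: mal tik jkosw aesfw sue vsqr osk tsu bpgh bhkhj hnlfu fmdlw

Answer: mal
tik
jkosw
aesfw
sue
vsqr
osk
tsu
bpgh
bhkhj
hnlfu
fmdlw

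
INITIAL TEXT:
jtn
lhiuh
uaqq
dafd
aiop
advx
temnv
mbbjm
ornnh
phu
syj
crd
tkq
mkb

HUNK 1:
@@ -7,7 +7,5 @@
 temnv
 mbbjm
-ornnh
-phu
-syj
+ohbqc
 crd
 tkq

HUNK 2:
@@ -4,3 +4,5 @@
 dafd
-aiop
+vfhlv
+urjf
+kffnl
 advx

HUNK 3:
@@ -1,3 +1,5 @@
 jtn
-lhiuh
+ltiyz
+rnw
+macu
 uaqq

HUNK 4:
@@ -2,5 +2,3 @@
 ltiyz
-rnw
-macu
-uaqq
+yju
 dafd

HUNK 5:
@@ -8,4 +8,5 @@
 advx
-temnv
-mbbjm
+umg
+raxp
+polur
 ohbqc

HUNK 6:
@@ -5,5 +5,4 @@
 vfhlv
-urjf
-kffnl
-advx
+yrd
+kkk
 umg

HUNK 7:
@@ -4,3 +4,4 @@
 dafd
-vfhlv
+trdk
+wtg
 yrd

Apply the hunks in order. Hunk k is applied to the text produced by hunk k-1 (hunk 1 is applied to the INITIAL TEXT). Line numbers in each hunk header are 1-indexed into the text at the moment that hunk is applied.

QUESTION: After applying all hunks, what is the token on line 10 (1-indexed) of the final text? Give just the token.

Hunk 1: at line 7 remove [ornnh,phu,syj] add [ohbqc] -> 12 lines: jtn lhiuh uaqq dafd aiop advx temnv mbbjm ohbqc crd tkq mkb
Hunk 2: at line 4 remove [aiop] add [vfhlv,urjf,kffnl] -> 14 lines: jtn lhiuh uaqq dafd vfhlv urjf kffnl advx temnv mbbjm ohbqc crd tkq mkb
Hunk 3: at line 1 remove [lhiuh] add [ltiyz,rnw,macu] -> 16 lines: jtn ltiyz rnw macu uaqq dafd vfhlv urjf kffnl advx temnv mbbjm ohbqc crd tkq mkb
Hunk 4: at line 2 remove [rnw,macu,uaqq] add [yju] -> 14 lines: jtn ltiyz yju dafd vfhlv urjf kffnl advx temnv mbbjm ohbqc crd tkq mkb
Hunk 5: at line 8 remove [temnv,mbbjm] add [umg,raxp,polur] -> 15 lines: jtn ltiyz yju dafd vfhlv urjf kffnl advx umg raxp polur ohbqc crd tkq mkb
Hunk 6: at line 5 remove [urjf,kffnl,advx] add [yrd,kkk] -> 14 lines: jtn ltiyz yju dafd vfhlv yrd kkk umg raxp polur ohbqc crd tkq mkb
Hunk 7: at line 4 remove [vfhlv] add [trdk,wtg] -> 15 lines: jtn ltiyz yju dafd trdk wtg yrd kkk umg raxp polur ohbqc crd tkq mkb
Final line 10: raxp

Answer: raxp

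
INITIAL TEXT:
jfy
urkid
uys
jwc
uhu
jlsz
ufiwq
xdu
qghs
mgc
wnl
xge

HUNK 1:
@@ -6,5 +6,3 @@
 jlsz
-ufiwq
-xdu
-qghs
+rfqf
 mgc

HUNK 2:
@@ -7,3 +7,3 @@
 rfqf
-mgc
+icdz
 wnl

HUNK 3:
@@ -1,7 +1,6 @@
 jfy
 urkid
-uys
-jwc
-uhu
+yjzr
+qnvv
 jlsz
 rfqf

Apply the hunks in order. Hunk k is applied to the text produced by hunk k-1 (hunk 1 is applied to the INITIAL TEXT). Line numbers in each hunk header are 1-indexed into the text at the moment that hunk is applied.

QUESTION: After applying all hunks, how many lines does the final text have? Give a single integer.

Hunk 1: at line 6 remove [ufiwq,xdu,qghs] add [rfqf] -> 10 lines: jfy urkid uys jwc uhu jlsz rfqf mgc wnl xge
Hunk 2: at line 7 remove [mgc] add [icdz] -> 10 lines: jfy urkid uys jwc uhu jlsz rfqf icdz wnl xge
Hunk 3: at line 1 remove [uys,jwc,uhu] add [yjzr,qnvv] -> 9 lines: jfy urkid yjzr qnvv jlsz rfqf icdz wnl xge
Final line count: 9

Answer: 9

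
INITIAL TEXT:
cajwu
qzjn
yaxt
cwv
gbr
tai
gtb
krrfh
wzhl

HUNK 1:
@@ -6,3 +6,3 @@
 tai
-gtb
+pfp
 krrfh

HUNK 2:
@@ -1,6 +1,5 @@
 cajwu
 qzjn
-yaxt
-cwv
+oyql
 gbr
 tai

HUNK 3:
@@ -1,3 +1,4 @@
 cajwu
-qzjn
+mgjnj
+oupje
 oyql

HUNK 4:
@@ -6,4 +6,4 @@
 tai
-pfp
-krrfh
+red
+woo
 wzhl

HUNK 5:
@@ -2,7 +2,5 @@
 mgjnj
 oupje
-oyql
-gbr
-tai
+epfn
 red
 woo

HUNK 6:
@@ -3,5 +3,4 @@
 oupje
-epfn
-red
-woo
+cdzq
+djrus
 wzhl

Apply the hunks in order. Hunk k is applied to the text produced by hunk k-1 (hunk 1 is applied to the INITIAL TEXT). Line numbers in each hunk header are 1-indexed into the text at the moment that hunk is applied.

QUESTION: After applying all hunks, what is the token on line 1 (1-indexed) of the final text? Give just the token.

Answer: cajwu

Derivation:
Hunk 1: at line 6 remove [gtb] add [pfp] -> 9 lines: cajwu qzjn yaxt cwv gbr tai pfp krrfh wzhl
Hunk 2: at line 1 remove [yaxt,cwv] add [oyql] -> 8 lines: cajwu qzjn oyql gbr tai pfp krrfh wzhl
Hunk 3: at line 1 remove [qzjn] add [mgjnj,oupje] -> 9 lines: cajwu mgjnj oupje oyql gbr tai pfp krrfh wzhl
Hunk 4: at line 6 remove [pfp,krrfh] add [red,woo] -> 9 lines: cajwu mgjnj oupje oyql gbr tai red woo wzhl
Hunk 5: at line 2 remove [oyql,gbr,tai] add [epfn] -> 7 lines: cajwu mgjnj oupje epfn red woo wzhl
Hunk 6: at line 3 remove [epfn,red,woo] add [cdzq,djrus] -> 6 lines: cajwu mgjnj oupje cdzq djrus wzhl
Final line 1: cajwu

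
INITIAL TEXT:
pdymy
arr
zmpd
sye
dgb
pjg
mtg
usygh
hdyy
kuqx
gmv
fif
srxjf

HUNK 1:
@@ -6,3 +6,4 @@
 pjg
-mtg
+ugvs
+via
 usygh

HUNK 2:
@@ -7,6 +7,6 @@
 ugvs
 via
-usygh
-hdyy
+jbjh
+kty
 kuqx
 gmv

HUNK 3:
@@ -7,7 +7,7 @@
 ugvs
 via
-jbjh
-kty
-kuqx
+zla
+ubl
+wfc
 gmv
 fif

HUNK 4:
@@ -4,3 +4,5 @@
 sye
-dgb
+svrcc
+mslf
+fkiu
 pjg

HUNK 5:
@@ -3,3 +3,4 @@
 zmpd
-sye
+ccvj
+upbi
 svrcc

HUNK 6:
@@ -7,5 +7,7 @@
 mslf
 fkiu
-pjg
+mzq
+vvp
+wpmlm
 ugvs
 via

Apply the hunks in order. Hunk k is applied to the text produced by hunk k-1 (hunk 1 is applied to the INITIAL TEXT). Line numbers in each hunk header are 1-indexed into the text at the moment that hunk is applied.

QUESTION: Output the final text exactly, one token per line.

Answer: pdymy
arr
zmpd
ccvj
upbi
svrcc
mslf
fkiu
mzq
vvp
wpmlm
ugvs
via
zla
ubl
wfc
gmv
fif
srxjf

Derivation:
Hunk 1: at line 6 remove [mtg] add [ugvs,via] -> 14 lines: pdymy arr zmpd sye dgb pjg ugvs via usygh hdyy kuqx gmv fif srxjf
Hunk 2: at line 7 remove [usygh,hdyy] add [jbjh,kty] -> 14 lines: pdymy arr zmpd sye dgb pjg ugvs via jbjh kty kuqx gmv fif srxjf
Hunk 3: at line 7 remove [jbjh,kty,kuqx] add [zla,ubl,wfc] -> 14 lines: pdymy arr zmpd sye dgb pjg ugvs via zla ubl wfc gmv fif srxjf
Hunk 4: at line 4 remove [dgb] add [svrcc,mslf,fkiu] -> 16 lines: pdymy arr zmpd sye svrcc mslf fkiu pjg ugvs via zla ubl wfc gmv fif srxjf
Hunk 5: at line 3 remove [sye] add [ccvj,upbi] -> 17 lines: pdymy arr zmpd ccvj upbi svrcc mslf fkiu pjg ugvs via zla ubl wfc gmv fif srxjf
Hunk 6: at line 7 remove [pjg] add [mzq,vvp,wpmlm] -> 19 lines: pdymy arr zmpd ccvj upbi svrcc mslf fkiu mzq vvp wpmlm ugvs via zla ubl wfc gmv fif srxjf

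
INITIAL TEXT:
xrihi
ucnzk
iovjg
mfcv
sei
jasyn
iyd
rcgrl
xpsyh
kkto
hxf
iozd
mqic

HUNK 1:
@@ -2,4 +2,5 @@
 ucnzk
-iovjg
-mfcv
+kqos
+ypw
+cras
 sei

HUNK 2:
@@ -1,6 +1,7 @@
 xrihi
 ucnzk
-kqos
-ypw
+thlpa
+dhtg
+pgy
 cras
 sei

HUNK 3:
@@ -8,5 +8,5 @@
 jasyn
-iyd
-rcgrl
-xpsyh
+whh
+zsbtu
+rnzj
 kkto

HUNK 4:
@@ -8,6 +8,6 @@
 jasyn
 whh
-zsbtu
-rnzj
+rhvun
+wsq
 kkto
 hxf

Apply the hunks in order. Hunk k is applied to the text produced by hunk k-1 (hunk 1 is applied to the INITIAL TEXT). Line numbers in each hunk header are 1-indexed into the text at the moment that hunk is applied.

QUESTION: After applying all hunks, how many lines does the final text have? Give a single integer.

Hunk 1: at line 2 remove [iovjg,mfcv] add [kqos,ypw,cras] -> 14 lines: xrihi ucnzk kqos ypw cras sei jasyn iyd rcgrl xpsyh kkto hxf iozd mqic
Hunk 2: at line 1 remove [kqos,ypw] add [thlpa,dhtg,pgy] -> 15 lines: xrihi ucnzk thlpa dhtg pgy cras sei jasyn iyd rcgrl xpsyh kkto hxf iozd mqic
Hunk 3: at line 8 remove [iyd,rcgrl,xpsyh] add [whh,zsbtu,rnzj] -> 15 lines: xrihi ucnzk thlpa dhtg pgy cras sei jasyn whh zsbtu rnzj kkto hxf iozd mqic
Hunk 4: at line 8 remove [zsbtu,rnzj] add [rhvun,wsq] -> 15 lines: xrihi ucnzk thlpa dhtg pgy cras sei jasyn whh rhvun wsq kkto hxf iozd mqic
Final line count: 15

Answer: 15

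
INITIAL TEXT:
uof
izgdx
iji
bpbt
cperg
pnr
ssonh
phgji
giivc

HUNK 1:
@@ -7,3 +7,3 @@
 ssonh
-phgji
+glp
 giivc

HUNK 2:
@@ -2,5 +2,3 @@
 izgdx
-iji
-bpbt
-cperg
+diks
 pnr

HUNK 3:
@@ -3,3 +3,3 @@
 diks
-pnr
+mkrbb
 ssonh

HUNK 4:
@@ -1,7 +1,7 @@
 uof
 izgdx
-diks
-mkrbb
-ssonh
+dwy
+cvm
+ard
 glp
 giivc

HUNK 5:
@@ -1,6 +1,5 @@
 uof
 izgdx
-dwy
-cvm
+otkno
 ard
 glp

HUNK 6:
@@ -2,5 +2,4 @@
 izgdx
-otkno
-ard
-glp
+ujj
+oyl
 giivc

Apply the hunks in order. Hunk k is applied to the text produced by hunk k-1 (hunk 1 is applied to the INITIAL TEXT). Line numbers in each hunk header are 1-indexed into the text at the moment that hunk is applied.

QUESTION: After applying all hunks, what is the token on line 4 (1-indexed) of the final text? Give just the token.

Answer: oyl

Derivation:
Hunk 1: at line 7 remove [phgji] add [glp] -> 9 lines: uof izgdx iji bpbt cperg pnr ssonh glp giivc
Hunk 2: at line 2 remove [iji,bpbt,cperg] add [diks] -> 7 lines: uof izgdx diks pnr ssonh glp giivc
Hunk 3: at line 3 remove [pnr] add [mkrbb] -> 7 lines: uof izgdx diks mkrbb ssonh glp giivc
Hunk 4: at line 1 remove [diks,mkrbb,ssonh] add [dwy,cvm,ard] -> 7 lines: uof izgdx dwy cvm ard glp giivc
Hunk 5: at line 1 remove [dwy,cvm] add [otkno] -> 6 lines: uof izgdx otkno ard glp giivc
Hunk 6: at line 2 remove [otkno,ard,glp] add [ujj,oyl] -> 5 lines: uof izgdx ujj oyl giivc
Final line 4: oyl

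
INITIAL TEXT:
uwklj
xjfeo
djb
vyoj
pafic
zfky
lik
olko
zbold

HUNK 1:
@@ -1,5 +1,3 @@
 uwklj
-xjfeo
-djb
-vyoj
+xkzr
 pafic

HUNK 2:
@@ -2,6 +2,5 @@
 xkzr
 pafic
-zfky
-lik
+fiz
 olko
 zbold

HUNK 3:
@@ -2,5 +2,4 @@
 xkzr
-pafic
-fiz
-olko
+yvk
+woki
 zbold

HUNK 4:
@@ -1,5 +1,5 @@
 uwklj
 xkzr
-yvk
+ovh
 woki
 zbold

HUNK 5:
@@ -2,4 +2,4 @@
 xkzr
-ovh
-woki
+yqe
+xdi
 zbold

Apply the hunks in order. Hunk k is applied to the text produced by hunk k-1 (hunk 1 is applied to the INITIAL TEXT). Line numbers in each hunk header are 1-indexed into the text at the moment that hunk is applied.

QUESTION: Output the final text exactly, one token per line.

Answer: uwklj
xkzr
yqe
xdi
zbold

Derivation:
Hunk 1: at line 1 remove [xjfeo,djb,vyoj] add [xkzr] -> 7 lines: uwklj xkzr pafic zfky lik olko zbold
Hunk 2: at line 2 remove [zfky,lik] add [fiz] -> 6 lines: uwklj xkzr pafic fiz olko zbold
Hunk 3: at line 2 remove [pafic,fiz,olko] add [yvk,woki] -> 5 lines: uwklj xkzr yvk woki zbold
Hunk 4: at line 1 remove [yvk] add [ovh] -> 5 lines: uwklj xkzr ovh woki zbold
Hunk 5: at line 2 remove [ovh,woki] add [yqe,xdi] -> 5 lines: uwklj xkzr yqe xdi zbold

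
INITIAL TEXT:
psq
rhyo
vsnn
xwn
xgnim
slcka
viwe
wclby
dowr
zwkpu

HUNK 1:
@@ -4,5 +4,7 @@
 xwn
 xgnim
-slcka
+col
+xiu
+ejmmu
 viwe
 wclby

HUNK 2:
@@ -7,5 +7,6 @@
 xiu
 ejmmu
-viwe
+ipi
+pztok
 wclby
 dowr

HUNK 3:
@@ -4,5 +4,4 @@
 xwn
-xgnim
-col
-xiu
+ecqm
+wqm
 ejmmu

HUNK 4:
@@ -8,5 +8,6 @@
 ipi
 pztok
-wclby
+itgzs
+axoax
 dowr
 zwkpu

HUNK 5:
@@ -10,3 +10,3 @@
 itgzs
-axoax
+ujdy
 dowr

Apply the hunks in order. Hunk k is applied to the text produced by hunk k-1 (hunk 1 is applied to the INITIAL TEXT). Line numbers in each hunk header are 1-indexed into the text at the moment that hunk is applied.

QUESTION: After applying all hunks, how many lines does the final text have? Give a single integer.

Answer: 13

Derivation:
Hunk 1: at line 4 remove [slcka] add [col,xiu,ejmmu] -> 12 lines: psq rhyo vsnn xwn xgnim col xiu ejmmu viwe wclby dowr zwkpu
Hunk 2: at line 7 remove [viwe] add [ipi,pztok] -> 13 lines: psq rhyo vsnn xwn xgnim col xiu ejmmu ipi pztok wclby dowr zwkpu
Hunk 3: at line 4 remove [xgnim,col,xiu] add [ecqm,wqm] -> 12 lines: psq rhyo vsnn xwn ecqm wqm ejmmu ipi pztok wclby dowr zwkpu
Hunk 4: at line 8 remove [wclby] add [itgzs,axoax] -> 13 lines: psq rhyo vsnn xwn ecqm wqm ejmmu ipi pztok itgzs axoax dowr zwkpu
Hunk 5: at line 10 remove [axoax] add [ujdy] -> 13 lines: psq rhyo vsnn xwn ecqm wqm ejmmu ipi pztok itgzs ujdy dowr zwkpu
Final line count: 13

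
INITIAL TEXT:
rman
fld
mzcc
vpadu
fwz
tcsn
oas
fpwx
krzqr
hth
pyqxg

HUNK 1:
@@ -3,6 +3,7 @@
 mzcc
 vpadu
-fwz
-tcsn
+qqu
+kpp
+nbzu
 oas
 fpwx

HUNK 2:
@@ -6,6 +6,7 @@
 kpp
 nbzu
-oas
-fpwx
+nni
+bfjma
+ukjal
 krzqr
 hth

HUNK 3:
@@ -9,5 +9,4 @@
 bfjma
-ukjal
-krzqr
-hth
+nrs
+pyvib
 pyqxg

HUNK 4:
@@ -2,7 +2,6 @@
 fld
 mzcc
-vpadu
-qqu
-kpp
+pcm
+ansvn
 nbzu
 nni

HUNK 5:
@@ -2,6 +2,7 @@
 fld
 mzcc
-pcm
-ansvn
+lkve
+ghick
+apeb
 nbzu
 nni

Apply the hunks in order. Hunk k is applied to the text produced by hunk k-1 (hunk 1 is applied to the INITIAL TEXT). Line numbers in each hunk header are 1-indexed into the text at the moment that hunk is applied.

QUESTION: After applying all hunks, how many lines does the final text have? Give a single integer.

Hunk 1: at line 3 remove [fwz,tcsn] add [qqu,kpp,nbzu] -> 12 lines: rman fld mzcc vpadu qqu kpp nbzu oas fpwx krzqr hth pyqxg
Hunk 2: at line 6 remove [oas,fpwx] add [nni,bfjma,ukjal] -> 13 lines: rman fld mzcc vpadu qqu kpp nbzu nni bfjma ukjal krzqr hth pyqxg
Hunk 3: at line 9 remove [ukjal,krzqr,hth] add [nrs,pyvib] -> 12 lines: rman fld mzcc vpadu qqu kpp nbzu nni bfjma nrs pyvib pyqxg
Hunk 4: at line 2 remove [vpadu,qqu,kpp] add [pcm,ansvn] -> 11 lines: rman fld mzcc pcm ansvn nbzu nni bfjma nrs pyvib pyqxg
Hunk 5: at line 2 remove [pcm,ansvn] add [lkve,ghick,apeb] -> 12 lines: rman fld mzcc lkve ghick apeb nbzu nni bfjma nrs pyvib pyqxg
Final line count: 12

Answer: 12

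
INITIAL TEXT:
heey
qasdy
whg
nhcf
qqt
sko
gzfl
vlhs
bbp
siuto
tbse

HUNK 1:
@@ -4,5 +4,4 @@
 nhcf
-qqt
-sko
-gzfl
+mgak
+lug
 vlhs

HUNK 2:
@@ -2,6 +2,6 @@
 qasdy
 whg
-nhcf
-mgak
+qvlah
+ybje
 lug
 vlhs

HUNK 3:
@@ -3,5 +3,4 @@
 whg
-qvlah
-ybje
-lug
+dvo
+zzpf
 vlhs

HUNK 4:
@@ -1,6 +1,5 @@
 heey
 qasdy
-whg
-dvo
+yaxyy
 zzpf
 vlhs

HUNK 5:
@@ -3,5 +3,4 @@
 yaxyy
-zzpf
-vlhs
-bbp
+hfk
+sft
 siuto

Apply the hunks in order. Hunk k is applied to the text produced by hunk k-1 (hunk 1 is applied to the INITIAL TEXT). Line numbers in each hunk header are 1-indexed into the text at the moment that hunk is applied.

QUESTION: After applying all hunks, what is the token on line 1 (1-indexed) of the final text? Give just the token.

Hunk 1: at line 4 remove [qqt,sko,gzfl] add [mgak,lug] -> 10 lines: heey qasdy whg nhcf mgak lug vlhs bbp siuto tbse
Hunk 2: at line 2 remove [nhcf,mgak] add [qvlah,ybje] -> 10 lines: heey qasdy whg qvlah ybje lug vlhs bbp siuto tbse
Hunk 3: at line 3 remove [qvlah,ybje,lug] add [dvo,zzpf] -> 9 lines: heey qasdy whg dvo zzpf vlhs bbp siuto tbse
Hunk 4: at line 1 remove [whg,dvo] add [yaxyy] -> 8 lines: heey qasdy yaxyy zzpf vlhs bbp siuto tbse
Hunk 5: at line 3 remove [zzpf,vlhs,bbp] add [hfk,sft] -> 7 lines: heey qasdy yaxyy hfk sft siuto tbse
Final line 1: heey

Answer: heey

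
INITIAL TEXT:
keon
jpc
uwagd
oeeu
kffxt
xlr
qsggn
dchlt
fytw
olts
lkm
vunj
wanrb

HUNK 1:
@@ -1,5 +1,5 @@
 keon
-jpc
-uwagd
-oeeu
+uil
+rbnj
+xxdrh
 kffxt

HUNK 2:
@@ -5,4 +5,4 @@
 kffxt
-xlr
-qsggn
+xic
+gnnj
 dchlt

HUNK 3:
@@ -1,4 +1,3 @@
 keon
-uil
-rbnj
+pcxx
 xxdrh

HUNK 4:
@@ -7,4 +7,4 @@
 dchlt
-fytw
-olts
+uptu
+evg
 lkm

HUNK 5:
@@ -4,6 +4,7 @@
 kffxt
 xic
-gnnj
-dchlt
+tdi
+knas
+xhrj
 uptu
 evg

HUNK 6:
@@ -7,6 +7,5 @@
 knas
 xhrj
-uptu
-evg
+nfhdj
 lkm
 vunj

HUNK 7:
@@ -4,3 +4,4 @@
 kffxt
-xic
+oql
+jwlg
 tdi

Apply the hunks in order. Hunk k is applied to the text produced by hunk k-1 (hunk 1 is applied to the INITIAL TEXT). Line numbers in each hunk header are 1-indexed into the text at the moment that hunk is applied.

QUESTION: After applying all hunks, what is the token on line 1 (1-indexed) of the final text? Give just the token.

Answer: keon

Derivation:
Hunk 1: at line 1 remove [jpc,uwagd,oeeu] add [uil,rbnj,xxdrh] -> 13 lines: keon uil rbnj xxdrh kffxt xlr qsggn dchlt fytw olts lkm vunj wanrb
Hunk 2: at line 5 remove [xlr,qsggn] add [xic,gnnj] -> 13 lines: keon uil rbnj xxdrh kffxt xic gnnj dchlt fytw olts lkm vunj wanrb
Hunk 3: at line 1 remove [uil,rbnj] add [pcxx] -> 12 lines: keon pcxx xxdrh kffxt xic gnnj dchlt fytw olts lkm vunj wanrb
Hunk 4: at line 7 remove [fytw,olts] add [uptu,evg] -> 12 lines: keon pcxx xxdrh kffxt xic gnnj dchlt uptu evg lkm vunj wanrb
Hunk 5: at line 4 remove [gnnj,dchlt] add [tdi,knas,xhrj] -> 13 lines: keon pcxx xxdrh kffxt xic tdi knas xhrj uptu evg lkm vunj wanrb
Hunk 6: at line 7 remove [uptu,evg] add [nfhdj] -> 12 lines: keon pcxx xxdrh kffxt xic tdi knas xhrj nfhdj lkm vunj wanrb
Hunk 7: at line 4 remove [xic] add [oql,jwlg] -> 13 lines: keon pcxx xxdrh kffxt oql jwlg tdi knas xhrj nfhdj lkm vunj wanrb
Final line 1: keon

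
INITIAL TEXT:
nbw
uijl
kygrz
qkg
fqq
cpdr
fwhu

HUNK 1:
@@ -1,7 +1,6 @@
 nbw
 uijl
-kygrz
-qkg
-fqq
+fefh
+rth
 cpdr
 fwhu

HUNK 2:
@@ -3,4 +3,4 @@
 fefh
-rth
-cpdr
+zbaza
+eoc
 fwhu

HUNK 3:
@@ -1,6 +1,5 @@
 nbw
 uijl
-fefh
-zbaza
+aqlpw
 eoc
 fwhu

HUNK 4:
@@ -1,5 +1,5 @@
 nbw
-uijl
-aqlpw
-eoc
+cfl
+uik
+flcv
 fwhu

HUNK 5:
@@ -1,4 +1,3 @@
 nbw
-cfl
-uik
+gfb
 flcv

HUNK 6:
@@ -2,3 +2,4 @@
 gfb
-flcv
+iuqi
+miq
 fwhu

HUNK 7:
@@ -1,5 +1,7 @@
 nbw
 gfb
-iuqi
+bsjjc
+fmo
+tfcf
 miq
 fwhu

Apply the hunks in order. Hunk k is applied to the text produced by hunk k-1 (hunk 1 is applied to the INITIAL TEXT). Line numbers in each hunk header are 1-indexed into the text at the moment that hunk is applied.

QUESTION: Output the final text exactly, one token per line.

Answer: nbw
gfb
bsjjc
fmo
tfcf
miq
fwhu

Derivation:
Hunk 1: at line 1 remove [kygrz,qkg,fqq] add [fefh,rth] -> 6 lines: nbw uijl fefh rth cpdr fwhu
Hunk 2: at line 3 remove [rth,cpdr] add [zbaza,eoc] -> 6 lines: nbw uijl fefh zbaza eoc fwhu
Hunk 3: at line 1 remove [fefh,zbaza] add [aqlpw] -> 5 lines: nbw uijl aqlpw eoc fwhu
Hunk 4: at line 1 remove [uijl,aqlpw,eoc] add [cfl,uik,flcv] -> 5 lines: nbw cfl uik flcv fwhu
Hunk 5: at line 1 remove [cfl,uik] add [gfb] -> 4 lines: nbw gfb flcv fwhu
Hunk 6: at line 2 remove [flcv] add [iuqi,miq] -> 5 lines: nbw gfb iuqi miq fwhu
Hunk 7: at line 1 remove [iuqi] add [bsjjc,fmo,tfcf] -> 7 lines: nbw gfb bsjjc fmo tfcf miq fwhu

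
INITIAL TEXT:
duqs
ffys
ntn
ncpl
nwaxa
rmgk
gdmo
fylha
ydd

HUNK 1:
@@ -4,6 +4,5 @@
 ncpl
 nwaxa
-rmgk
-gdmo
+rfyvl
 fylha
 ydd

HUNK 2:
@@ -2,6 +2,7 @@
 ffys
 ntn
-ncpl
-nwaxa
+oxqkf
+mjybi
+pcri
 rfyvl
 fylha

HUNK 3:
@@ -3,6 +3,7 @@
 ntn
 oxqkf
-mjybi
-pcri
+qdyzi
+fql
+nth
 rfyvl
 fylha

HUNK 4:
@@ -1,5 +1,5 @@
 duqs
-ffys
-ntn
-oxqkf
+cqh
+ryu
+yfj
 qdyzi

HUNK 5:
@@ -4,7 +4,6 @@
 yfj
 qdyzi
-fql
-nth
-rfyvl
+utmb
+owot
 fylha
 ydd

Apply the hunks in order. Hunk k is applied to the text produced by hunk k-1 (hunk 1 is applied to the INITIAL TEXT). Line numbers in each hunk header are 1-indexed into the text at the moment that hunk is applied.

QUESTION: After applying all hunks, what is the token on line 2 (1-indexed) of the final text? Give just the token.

Answer: cqh

Derivation:
Hunk 1: at line 4 remove [rmgk,gdmo] add [rfyvl] -> 8 lines: duqs ffys ntn ncpl nwaxa rfyvl fylha ydd
Hunk 2: at line 2 remove [ncpl,nwaxa] add [oxqkf,mjybi,pcri] -> 9 lines: duqs ffys ntn oxqkf mjybi pcri rfyvl fylha ydd
Hunk 3: at line 3 remove [mjybi,pcri] add [qdyzi,fql,nth] -> 10 lines: duqs ffys ntn oxqkf qdyzi fql nth rfyvl fylha ydd
Hunk 4: at line 1 remove [ffys,ntn,oxqkf] add [cqh,ryu,yfj] -> 10 lines: duqs cqh ryu yfj qdyzi fql nth rfyvl fylha ydd
Hunk 5: at line 4 remove [fql,nth,rfyvl] add [utmb,owot] -> 9 lines: duqs cqh ryu yfj qdyzi utmb owot fylha ydd
Final line 2: cqh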